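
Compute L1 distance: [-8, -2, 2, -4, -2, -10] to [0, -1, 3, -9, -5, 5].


d = |-8-0| + |-2+ 1| + |2-3| + |-4+ 9| + |-2+ 5| + |-10-5|
  = 8 + 1 + 1 + 5 + 3 + 15
  = 33

33


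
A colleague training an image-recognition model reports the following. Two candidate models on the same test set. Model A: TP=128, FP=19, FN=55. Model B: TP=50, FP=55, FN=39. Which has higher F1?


Model A: P=128/147=0.8707, R=128/183=0.6995, F1=2PR/(P+R)=2TP/(2TP+FP+FN)=256/330=0.7758
Model B: P=50/105=0.4762, R=50/89=0.5618, F1=2PR/(P+R)=2TP/(2TP+FP+FN)=100/194=0.5155
0.7758 > 0.5155 → Model A

Model A


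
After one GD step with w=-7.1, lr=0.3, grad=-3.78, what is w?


w_new = w - α·∇
= -7.1 - 0.3·-3.78
= -7.1 + 1.134
= -5.966

-5.966


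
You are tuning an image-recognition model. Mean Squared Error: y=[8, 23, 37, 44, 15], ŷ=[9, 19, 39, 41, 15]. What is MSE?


Squared errors: (8-9)²=1, (23-19)²=16, (37-39)²=4, (44-41)²=9, (15-15)²=0
Sum = 30
MSE = 30/5 = 6

6


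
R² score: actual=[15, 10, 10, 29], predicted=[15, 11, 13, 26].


ȳ = 16
SS_res = Σ(y-ŷ)² = 19
SS_tot = Σ(y-ȳ)² = 242
R² = 1 - SS_res/SS_tot = 1 - 0.0785 = 0.9215

0.9215


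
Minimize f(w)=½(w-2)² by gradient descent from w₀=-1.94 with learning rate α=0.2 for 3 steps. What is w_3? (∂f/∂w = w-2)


step 1: grad = -1.94-2 = -3.94; w = -1.94 - 0.2·(-3.94) = -1.152
step 2: grad = -1.152-2 = -3.152; w = -1.152 - 0.2·(-3.152) = -0.5216
step 3: grad = -0.5216-2 = -2.5216; w = -0.5216 - 0.2·(-2.5216) = -0.01728

-0.01728


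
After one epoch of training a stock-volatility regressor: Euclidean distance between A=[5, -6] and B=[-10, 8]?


d = √((5+ 10)² + (-6-8)²)
  = √(225 + 196)
  = √421 = 20.5183

20.5183


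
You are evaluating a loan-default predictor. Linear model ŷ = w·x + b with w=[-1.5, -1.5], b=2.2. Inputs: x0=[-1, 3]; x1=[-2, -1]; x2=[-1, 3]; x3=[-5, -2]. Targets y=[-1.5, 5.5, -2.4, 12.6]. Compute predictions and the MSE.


ŷ0 = (-1.5)·(-1) + (-1.5)·(3) + 2.2 = -0.8
ŷ1 = (-1.5)·(-2) + (-1.5)·(-1) + 2.2 = 6.7
ŷ2 = (-1.5)·(-1) + (-1.5)·(3) + 2.2 = -0.8
ŷ3 = (-1.5)·(-5) + (-1.5)·(-2) + 2.2 = 12.7
errors² = [0.49, 1.44, 2.56, 0.01]
MSE = 4.5000/4 = 1.125

1.125


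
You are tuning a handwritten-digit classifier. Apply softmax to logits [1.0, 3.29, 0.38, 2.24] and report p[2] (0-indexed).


Exponentials: e^1.0=2.7183, e^3.29=26.8429, e^0.38=1.4623, e^2.24=9.3933
Sum = 40.4168
Softmax = [0.0673, 0.6642, 0.0362, 0.2324]
p[2] = 1.4623/40.4168 = 0.0362

0.0362


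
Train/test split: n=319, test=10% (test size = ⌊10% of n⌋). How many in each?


Test = ⌊319·10/100⌋ = 31
Train = 319 - 31 = 288

Train: 288, Test: 31


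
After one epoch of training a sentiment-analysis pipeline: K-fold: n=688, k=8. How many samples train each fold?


Fold size = 688/8 = 86
Training per fold = 688 - 86 = 602

602


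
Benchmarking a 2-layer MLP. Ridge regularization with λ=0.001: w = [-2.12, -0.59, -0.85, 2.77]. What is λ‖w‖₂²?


‖w‖₂² = (-2.12)² + (-0.59)² + (-0.85)² + (2.77)²
     = 4.4944 + 0.3481 + 0.7225 + 7.6729
     = 13.2379
λ·‖w‖₂² = 0.001·13.2379 = 0.013238

0.013238


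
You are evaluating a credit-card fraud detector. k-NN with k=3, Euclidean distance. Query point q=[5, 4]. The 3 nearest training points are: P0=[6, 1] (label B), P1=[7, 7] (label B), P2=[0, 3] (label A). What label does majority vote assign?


d(q,P0) = 3.1623  (label B)
d(q,P1) = 3.6056  (label B)
d(q,P2) = 5.099  (label A)
Votes: A=1, B=2
Majority → B

B


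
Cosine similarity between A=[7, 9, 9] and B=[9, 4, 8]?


A·B = 7·9 + 9·4 + 9·8 = 171
‖A‖ = √211 = 14.5258, ‖B‖ = √161 = 12.6886
cos = 171/(√211·√161) = 171/√33971 = 0.9278

0.9278


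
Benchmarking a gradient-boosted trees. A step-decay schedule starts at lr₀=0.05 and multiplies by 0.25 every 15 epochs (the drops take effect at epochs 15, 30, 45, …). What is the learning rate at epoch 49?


n_drops = ⌊49/15⌋ = 3
lr = 0.05·0.25^3 = 0.05·0.015625 = 0.00078125

0.00078125


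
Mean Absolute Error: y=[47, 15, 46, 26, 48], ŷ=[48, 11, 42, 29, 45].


Absolute errors: |47-48|=1, |15-11|=4, |46-42|=4, |26-29|=3, |48-45|=3
Sum = 15
MAE = 15/5 = 3

3


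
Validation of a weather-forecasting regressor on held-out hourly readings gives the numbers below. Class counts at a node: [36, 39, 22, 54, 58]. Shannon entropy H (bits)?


Probabilities: [36/209, 39/209, 22/209, 54/209, 58/209] ≈ [0.1722, 0.1866, 0.1053, 0.2584, 0.2775]
H = -((36/209)·log₂(36/209) + (39/209)·log₂(39/209) + (22/209)·log₂(22/209) + (54/209)·log₂(54/209) + (58/209)·log₂(58/209))
  = 2.2486 bits

2.2486 bits


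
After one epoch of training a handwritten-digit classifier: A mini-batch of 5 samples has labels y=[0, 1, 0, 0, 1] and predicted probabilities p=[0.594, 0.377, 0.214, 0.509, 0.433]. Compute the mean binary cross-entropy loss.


L[0] = -ln(1-0.594) = -ln(0.406) = 0.9014
L[1] = -ln(0.377) = 0.9755
L[2] = -ln(1-0.214) = -ln(0.786) = 0.2408
L[3] = -ln(1-0.509) = -ln(0.491) = 0.7113
L[4] = -ln(0.433) = 0.837
mean = (0.9014 + 0.9755 + 0.2408 + 0.7113 + 0.837)/5 = 0.7332

0.7332


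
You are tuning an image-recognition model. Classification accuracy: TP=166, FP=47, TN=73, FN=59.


Accuracy = (TP+TN)/(TP+TN+FP+FN)
= (166+73)/(345)
= 239/345 = 69.28%

69.28%


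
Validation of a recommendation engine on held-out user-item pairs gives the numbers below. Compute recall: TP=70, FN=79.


Recall = TP/(TP+FN)
= 70/(70+79)
= 70/149 = 46.98%

46.98%


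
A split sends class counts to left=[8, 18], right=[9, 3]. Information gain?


Parent = [17, 21], H_parent = 0.992
H_left = 0.8905 (n=26), H_right = 0.8113 (n=12)
H_children = (26/38)·0.8905 + (12/38)·0.8113 = 0.8655
IG = 0.992 - 0.8655 = 0.1265

0.1265


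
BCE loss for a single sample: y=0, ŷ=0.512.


BCE = -[y·ln(p) + (1-y)·ln(1-p)]
= -0 - 1·ln(1-0.512)
= -ln(0.488) = 0.7174

0.7174


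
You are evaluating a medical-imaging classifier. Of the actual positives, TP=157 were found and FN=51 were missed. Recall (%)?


Recall = TP/(TP+FN)
= 157/(157+51)
= 157/208 = 75.48%

75.48%


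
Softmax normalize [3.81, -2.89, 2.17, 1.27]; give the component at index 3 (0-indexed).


Exponentials: e^3.81=45.1504, e^-2.89=0.0556, e^2.17=8.7583, e^1.27=3.5609
Sum = 57.5252
Softmax = [0.7849, 0.001, 0.1523, 0.0619]
p[3] = 3.5609/57.5252 = 0.0619

0.0619


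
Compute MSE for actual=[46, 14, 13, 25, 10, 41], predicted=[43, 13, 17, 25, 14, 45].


Squared errors: (46-43)²=9, (14-13)²=1, (13-17)²=16, (25-25)²=0, (10-14)²=16, (41-45)²=16
Sum = 58
MSE = 58/6 = 29/3

29/3


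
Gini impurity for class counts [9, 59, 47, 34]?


Probabilities: [9/149, 59/149, 47/149, 34/149] ≈ [0.0604, 0.396, 0.3154, 0.2282]
Σpᵢ² = (81 + 3481 + 2209 + 1156)/149² = 6927/22201
Gini = 1 - Σpᵢ² = 1 - 6927/22201 = 0.688

0.688


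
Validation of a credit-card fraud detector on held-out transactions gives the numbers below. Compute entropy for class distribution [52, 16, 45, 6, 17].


Probabilities: [52/136, 16/136, 45/136, 6/136, 17/136] ≈ [0.3824, 0.1176, 0.3309, 0.0441, 0.125]
H = -((52/136)·log₂(52/136) + (16/136)·log₂(16/136) + (45/136)·log₂(45/136) + (6/136)·log₂(6/136) + (17/136)·log₂(17/136))
  = 1.9952 bits

1.9952 bits


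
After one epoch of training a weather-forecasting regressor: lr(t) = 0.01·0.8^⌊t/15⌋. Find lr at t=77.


n_drops = ⌊77/15⌋ = 5
lr = 0.01·0.8^5 = 0.01·0.32768 = 0.0032768

0.0032768


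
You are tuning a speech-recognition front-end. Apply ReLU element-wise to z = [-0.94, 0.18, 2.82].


ReLU(-0.94) = max(0, -0.94) = 0.0
ReLU(0.18) = max(0, 0.18) = 0.18
ReLU(2.82) = max(0, 2.82) = 2.82
result = [0.0, 0.18, 2.82]

[0.0, 0.18, 2.82]


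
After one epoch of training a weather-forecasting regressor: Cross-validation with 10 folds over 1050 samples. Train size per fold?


Fold size = 1050/10 = 105
Training per fold = 1050 - 105 = 945

945


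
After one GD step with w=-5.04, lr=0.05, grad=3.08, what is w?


w_new = w - α·∇
= -5.04 - 0.05·3.08
= -5.04 - 0.154
= -5.194

-5.194


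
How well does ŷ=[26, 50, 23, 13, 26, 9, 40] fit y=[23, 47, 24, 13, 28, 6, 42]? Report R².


ȳ = 26.1429
SS_res = Σ(y-ŷ)² = 36
SS_tot = Σ(y-ȳ)² = 1282.86
R² = 1 - SS_res/SS_tot = 1 - 0.0281 = 0.9719

0.9719


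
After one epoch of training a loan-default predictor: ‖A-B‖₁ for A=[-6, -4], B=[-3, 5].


d = |-6+ 3| + |-4-5|
  = 3 + 9
  = 12

12


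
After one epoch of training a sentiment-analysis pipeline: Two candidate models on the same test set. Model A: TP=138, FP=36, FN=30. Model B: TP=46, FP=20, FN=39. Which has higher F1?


Model A: P=138/174=0.7931, R=138/168=0.8214, F1=2PR/(P+R)=2TP/(2TP+FP+FN)=276/342=0.807
Model B: P=46/66=0.697, R=46/85=0.5412, F1=2PR/(P+R)=2TP/(2TP+FP+FN)=92/151=0.6093
0.807 > 0.6093 → Model A

Model A


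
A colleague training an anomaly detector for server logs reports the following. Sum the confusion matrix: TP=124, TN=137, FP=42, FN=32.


Total = TP + TN + FP + FN
= 124 + 137 + 42 + 32
= 335
(Predicted positive: 166, predicted negative: 169)

335


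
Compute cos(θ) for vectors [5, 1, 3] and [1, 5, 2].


A·B = 5·1 + 1·5 + 3·2 = 16
‖A‖ = √35 = 5.9161, ‖B‖ = √30 = 5.4772
cos = 16/(√35·√30) = 16/√1050 = 0.4938

0.4938


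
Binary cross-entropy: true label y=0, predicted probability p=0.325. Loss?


BCE = -[y·ln(p) + (1-y)·ln(1-p)]
= -0 - 1·ln(1-0.325)
= -ln(0.675) = 0.393

0.393


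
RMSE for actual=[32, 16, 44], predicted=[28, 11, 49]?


MSE = 66/3 = 22
RMSE = √(66/3) = 4.6904

4.6904


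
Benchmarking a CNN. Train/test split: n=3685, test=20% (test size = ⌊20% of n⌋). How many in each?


Test = ⌊3685·20/100⌋ = 737
Train = 3685 - 737 = 2948

Train: 2948, Test: 737


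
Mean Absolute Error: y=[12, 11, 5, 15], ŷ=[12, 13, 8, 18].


Absolute errors: |12-12|=0, |11-13|=2, |5-8|=3, |15-18|=3
Sum = 8
MAE = 8/4 = 2

2


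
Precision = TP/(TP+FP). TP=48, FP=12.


Precision = TP/(TP+FP)
= 48/(48+12)
= 48/60 = 80.0%

80.0%


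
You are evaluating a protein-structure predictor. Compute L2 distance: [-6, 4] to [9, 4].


d = √((-6-9)² + (4-4)²)
  = √(225 + 0)
  = √225 = 15.0

15.0


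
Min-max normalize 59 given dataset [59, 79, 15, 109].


min=15, max=109
(59-15)/(109-15) = 44/94 = 0.4681

0.4681


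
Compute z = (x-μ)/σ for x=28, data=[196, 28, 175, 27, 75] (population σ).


μ = 100.2, σ = 72.0816
z = (28 - 100.2)/72.0816 = -1.0016

-1.0016


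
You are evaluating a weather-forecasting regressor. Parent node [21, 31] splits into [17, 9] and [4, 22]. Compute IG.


Parent = [21, 31], H_parent = 0.9732
H_left = 0.9306 (n=26), H_right = 0.6194 (n=26)
H_children = (26/52)·0.9306 + (26/52)·0.6194 = 0.775
IG = 0.9732 - 0.775 = 0.1982

0.1982


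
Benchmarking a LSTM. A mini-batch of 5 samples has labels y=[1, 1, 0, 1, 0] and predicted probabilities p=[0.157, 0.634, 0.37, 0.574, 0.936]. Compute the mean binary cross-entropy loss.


L[0] = -ln(0.157) = 1.8515
L[1] = -ln(0.634) = 0.4557
L[2] = -ln(1-0.37) = -ln(0.63) = 0.462
L[3] = -ln(0.574) = 0.5551
L[4] = -ln(1-0.936) = -ln(0.064) = 2.7489
mean = (1.8515 + 0.4557 + 0.462 + 0.5551 + 2.7489)/5 = 1.2146

1.2146


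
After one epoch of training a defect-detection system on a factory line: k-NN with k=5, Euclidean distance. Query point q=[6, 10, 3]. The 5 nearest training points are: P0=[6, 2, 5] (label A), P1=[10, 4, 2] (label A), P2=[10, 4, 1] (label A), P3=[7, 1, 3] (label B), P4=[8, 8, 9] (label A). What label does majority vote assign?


d(q,P0) = 8.2462  (label A)
d(q,P1) = 7.2801  (label A)
d(q,P2) = 7.4833  (label A)
d(q,P3) = 9.0554  (label B)
d(q,P4) = 6.6332  (label A)
Votes: A=4, B=1
Majority → A

A


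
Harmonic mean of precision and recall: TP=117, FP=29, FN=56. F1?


Precision = 117/146 = 0.8014
Recall = 117/173 = 0.6763
F1 = 2·P·R/(P+R) = 2·TP/(2·TP+FP+FN) = 234/(234+29+56) = 234/319 = 0.7335

0.7335


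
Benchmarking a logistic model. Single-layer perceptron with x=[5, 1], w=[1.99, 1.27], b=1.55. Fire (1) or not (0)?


z = (5)·(1.99) + (1)·(1.27) + 1.55
  = 12.77
step(z) = 1 (z≥0)

1


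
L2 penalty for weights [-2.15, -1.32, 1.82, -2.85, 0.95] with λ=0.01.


‖w‖₂² = (-2.15)² + (-1.32)² + (1.82)² + (-2.85)² + (0.95)²
     = 4.6225 + 1.7424 + 3.3124 + 8.1225 + 0.9025
     = 18.7023
λ·‖w‖₂² = 0.01·18.7023 = 0.187023

0.187023


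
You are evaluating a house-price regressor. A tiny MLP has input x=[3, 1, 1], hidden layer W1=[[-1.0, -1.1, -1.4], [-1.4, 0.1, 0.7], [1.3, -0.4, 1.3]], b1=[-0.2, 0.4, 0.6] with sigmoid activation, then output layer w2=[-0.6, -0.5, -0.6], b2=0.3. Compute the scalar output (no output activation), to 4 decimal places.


z1[0] = (-1.0)·(3) + (-1.1)·(1) + (-1.4)·(1) - 0.2 = -5.7
z1[1] = (-1.4)·(3) + (0.1)·(1) + (0.7)·(1) + 0.4 = -3.0
z1[2] = (1.3)·(3) + (-0.4)·(1) + (1.3)·(1) + 0.6 = 5.4
h = sigmoid(z1) = [0.0033, 0.0474, 0.9955]
output = (-0.6)·(0.0033) + (-0.5)·(0.0474) + (-0.6)·(0.9955) + 0.3 = -0.323

-0.323


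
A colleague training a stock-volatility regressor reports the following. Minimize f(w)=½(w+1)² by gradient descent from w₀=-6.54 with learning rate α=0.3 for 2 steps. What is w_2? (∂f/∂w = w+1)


step 1: grad = -6.54+1 = -5.54; w = -6.54 - 0.3·(-5.54) = -4.878
step 2: grad = -4.878+1 = -3.878; w = -4.878 - 0.3·(-3.878) = -3.7146

-3.7146


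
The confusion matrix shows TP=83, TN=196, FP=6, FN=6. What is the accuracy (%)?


Accuracy = (TP+TN)/(TP+TN+FP+FN)
= (83+196)/(291)
= 279/291 = 95.88%

95.88%


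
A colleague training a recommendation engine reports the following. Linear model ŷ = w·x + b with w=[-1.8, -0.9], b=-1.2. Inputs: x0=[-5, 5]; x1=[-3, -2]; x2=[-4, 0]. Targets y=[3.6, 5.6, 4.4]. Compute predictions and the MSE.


ŷ0 = (-1.8)·(-5) + (-0.9)·(5) - 1.2 = 3.3
ŷ1 = (-1.8)·(-3) + (-0.9)·(-2) - 1.2 = 6.0
ŷ2 = (-1.8)·(-4) + (-0.9)·(0) - 1.2 = 6.0
errors² = [0.09, 0.16, 2.56]
MSE = 2.8100/3 = 0.9367

0.9367


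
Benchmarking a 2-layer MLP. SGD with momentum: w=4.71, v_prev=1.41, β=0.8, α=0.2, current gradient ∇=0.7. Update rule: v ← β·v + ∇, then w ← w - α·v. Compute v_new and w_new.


v_new = 0.8·1.41 + 0.7 = 1.128 + 0.7 = 1.828
w_new = 4.71 - 0.2·1.828 = 4.71 - 0.3656 = 4.3444

v_new=1.828, w_new=4.3444


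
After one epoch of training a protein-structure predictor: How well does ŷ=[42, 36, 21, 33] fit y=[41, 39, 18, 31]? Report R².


ȳ = 32.25
SS_res = Σ(y-ŷ)² = 23
SS_tot = Σ(y-ȳ)² = 326.75
R² = 1 - SS_res/SS_tot = 1 - 0.0704 = 0.9296

0.9296


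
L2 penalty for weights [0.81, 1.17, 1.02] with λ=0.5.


‖w‖₂² = (0.81)² + (1.17)² + (1.02)²
     = 0.6561 + 1.3689 + 1.0404
     = 3.0654
λ·‖w‖₂² = 0.5·3.0654 = 1.5327

1.5327


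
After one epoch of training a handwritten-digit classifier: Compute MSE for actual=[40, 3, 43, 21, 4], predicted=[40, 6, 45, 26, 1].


Squared errors: (40-40)²=0, (3-6)²=9, (43-45)²=4, (21-26)²=25, (4-1)²=9
Sum = 47
MSE = 47/5 = 47/5

47/5


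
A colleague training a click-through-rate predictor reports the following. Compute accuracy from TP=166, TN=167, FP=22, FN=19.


Accuracy = (TP+TN)/(TP+TN+FP+FN)
= (166+167)/(374)
= 333/374 = 89.04%

89.04%


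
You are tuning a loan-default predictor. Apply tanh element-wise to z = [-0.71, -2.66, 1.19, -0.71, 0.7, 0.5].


tanh(-0.71) = -0.6107
tanh(-2.66) = -0.9903
tanh(1.19) = 0.8306
tanh(-0.71) = -0.6107
tanh(0.7) = 0.6044
tanh(0.5) = 0.4621
result = [-0.6107, -0.9903, 0.8306, -0.6107, 0.6044, 0.4621]

[-0.6107, -0.9903, 0.8306, -0.6107, 0.6044, 0.4621]


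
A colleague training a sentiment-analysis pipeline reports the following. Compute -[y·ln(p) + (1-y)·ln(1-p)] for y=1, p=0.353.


BCE = -[y·ln(p) + (1-y)·ln(1-p)]
= -1·ln(0.353) - 0
= -ln(0.353) = 1.0413

1.0413


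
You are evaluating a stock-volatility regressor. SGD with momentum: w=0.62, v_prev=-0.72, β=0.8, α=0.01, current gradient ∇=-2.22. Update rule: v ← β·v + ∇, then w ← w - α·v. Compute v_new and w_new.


v_new = 0.8·-0.72 - 2.22 = -0.576 - 2.22 = -2.796
w_new = 0.62 - 0.01·-2.796 = 0.62 + 0.02796 = 0.64796

v_new=-2.796, w_new=0.64796


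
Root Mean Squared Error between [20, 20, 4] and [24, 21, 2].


MSE = 21/3 = 7
RMSE = √(21/3) = 2.6458

2.6458


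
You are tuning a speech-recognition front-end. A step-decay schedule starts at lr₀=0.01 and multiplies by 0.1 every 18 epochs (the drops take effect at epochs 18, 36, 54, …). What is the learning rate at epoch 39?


n_drops = ⌊39/18⌋ = 2
lr = 0.01·0.1^2 = 0.01·0.01 = 0.0001

0.0001


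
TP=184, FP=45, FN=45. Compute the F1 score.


Precision = 184/229 = 0.8035
Recall = 184/229 = 0.8035
F1 = 2·P·R/(P+R) = 2·TP/(2·TP+FP+FN) = 368/(368+45+45) = 368/458 = 0.8035

0.8035


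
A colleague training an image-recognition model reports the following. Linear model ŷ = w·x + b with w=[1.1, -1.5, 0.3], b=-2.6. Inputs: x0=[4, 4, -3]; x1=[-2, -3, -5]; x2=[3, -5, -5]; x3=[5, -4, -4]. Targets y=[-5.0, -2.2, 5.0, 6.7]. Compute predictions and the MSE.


ŷ0 = (1.1)·(4) + (-1.5)·(4) + (0.3)·(-3) - 2.6 = -5.1
ŷ1 = (1.1)·(-2) + (-1.5)·(-3) + (0.3)·(-5) - 2.6 = -1.8
ŷ2 = (1.1)·(3) + (-1.5)·(-5) + (0.3)·(-5) - 2.6 = 6.7
ŷ3 = (1.1)·(5) + (-1.5)·(-4) + (0.3)·(-4) - 2.6 = 7.7
errors² = [0.01, 0.16, 2.89, 1.0]
MSE = 4.0600/4 = 1.015

1.015


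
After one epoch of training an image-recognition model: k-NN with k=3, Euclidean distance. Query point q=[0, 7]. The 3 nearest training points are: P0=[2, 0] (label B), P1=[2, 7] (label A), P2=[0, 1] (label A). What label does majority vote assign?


d(q,P0) = 7.2801  (label B)
d(q,P1) = 2.0  (label A)
d(q,P2) = 6.0  (label A)
Votes: A=2, B=1
Majority → A

A


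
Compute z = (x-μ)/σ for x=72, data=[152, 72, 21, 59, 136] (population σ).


μ = 88, σ = 48.9612
z = (72 - 88)/48.9612 = -0.3268

-0.3268


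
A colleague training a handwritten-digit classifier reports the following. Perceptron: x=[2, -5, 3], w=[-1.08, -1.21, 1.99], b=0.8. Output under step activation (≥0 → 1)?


z = (2)·(-1.08) + (-5)·(-1.21) + (3)·(1.99) + 0.8
  = 10.66
step(z) = 1 (z≥0)

1


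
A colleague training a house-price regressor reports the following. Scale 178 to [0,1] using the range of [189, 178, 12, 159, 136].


min=12, max=189
(178-12)/(189-12) = 166/177 = 0.9379

0.9379


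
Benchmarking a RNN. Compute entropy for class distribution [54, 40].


Probabilities: [54/94, 40/94] ≈ [0.5745, 0.4255]
H = -((54/94)·log₂(54/94) + (40/94)·log₂(40/94))
  = 0.9839 bits

0.9839 bits


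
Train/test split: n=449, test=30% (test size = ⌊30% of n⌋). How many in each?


Test = ⌊449·30/100⌋ = 134
Train = 449 - 134 = 315

Train: 315, Test: 134


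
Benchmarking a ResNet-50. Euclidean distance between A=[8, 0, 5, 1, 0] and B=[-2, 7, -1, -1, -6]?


d = √((8+ 2)² + (0-7)² + (5+ 1)² + (1+ 1)² + (0+ 6)²)
  = √(100 + 49 + 36 + 4 + 36)
  = √225 = 15.0

15.0


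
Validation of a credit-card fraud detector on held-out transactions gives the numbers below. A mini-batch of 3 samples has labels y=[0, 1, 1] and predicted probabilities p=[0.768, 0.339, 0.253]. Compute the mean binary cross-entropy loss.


L[0] = -ln(1-0.768) = -ln(0.232) = 1.461
L[1] = -ln(0.339) = 1.0818
L[2] = -ln(0.253) = 1.3744
mean = (1.461 + 1.0818 + 1.3744)/3 = 1.3057

1.3057


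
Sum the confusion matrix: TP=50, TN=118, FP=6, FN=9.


Total = TP + TN + FP + FN
= 50 + 118 + 6 + 9
= 183
(Predicted positive: 56, predicted negative: 127)

183


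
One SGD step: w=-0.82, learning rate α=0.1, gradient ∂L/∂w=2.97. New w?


w_new = w - α·∇
= -0.82 - 0.1·2.97
= -0.82 - 0.297
= -1.117

-1.117


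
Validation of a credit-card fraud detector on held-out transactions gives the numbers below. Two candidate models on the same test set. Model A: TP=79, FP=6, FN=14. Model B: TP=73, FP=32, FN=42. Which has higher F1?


Model A: P=79/85=0.9294, R=79/93=0.8495, F1=2PR/(P+R)=2TP/(2TP+FP+FN)=158/178=0.8876
Model B: P=73/105=0.6952, R=73/115=0.6348, F1=2PR/(P+R)=2TP/(2TP+FP+FN)=146/220=0.6636
0.8876 > 0.6636 → Model A

Model A


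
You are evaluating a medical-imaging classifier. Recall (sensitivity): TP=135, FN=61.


Recall = TP/(TP+FN)
= 135/(135+61)
= 135/196 = 68.88%

68.88%


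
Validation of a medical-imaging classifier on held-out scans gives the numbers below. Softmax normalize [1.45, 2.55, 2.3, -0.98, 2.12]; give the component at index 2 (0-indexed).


Exponentials: e^1.45=4.2631, e^2.55=12.8071, e^2.3=9.9742, e^-0.98=0.3753, e^2.12=8.3311
Sum = 35.7508
Softmax = [0.1192, 0.3582, 0.279, 0.0105, 0.233]
p[2] = 9.9742/35.7508 = 0.279

0.279


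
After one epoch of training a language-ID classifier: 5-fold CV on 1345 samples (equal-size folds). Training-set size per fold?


Fold size = 1345/5 = 269
Training per fold = 1345 - 269 = 1076

1076


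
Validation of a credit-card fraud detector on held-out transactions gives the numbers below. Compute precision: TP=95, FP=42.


Precision = TP/(TP+FP)
= 95/(95+42)
= 95/137 = 69.34%

69.34%


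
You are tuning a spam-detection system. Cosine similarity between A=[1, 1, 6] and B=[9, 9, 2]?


A·B = 1·9 + 1·9 + 6·2 = 30
‖A‖ = √38 = 6.1644, ‖B‖ = √166 = 12.8841
cos = 30/(√38·√166) = 30/√6308 = 0.3777

0.3777


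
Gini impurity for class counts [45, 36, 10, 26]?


Probabilities: [45/117, 36/117, 10/117, 26/117] ≈ [0.3846, 0.3077, 0.0855, 0.2222]
Σpᵢ² = (2025 + 1296 + 100 + 676)/117² = 4097/13689
Gini = 1 - Σpᵢ² = 1 - 4097/13689 = 0.7007

0.7007


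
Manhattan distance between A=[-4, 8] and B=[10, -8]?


d = |-4-10| + |8+ 8|
  = 14 + 16
  = 30

30


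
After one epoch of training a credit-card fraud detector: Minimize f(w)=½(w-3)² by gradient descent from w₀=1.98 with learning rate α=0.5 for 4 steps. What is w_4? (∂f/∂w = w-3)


step 1: grad = 1.98-3 = -1.02; w = 1.98 - 0.5·(-1.02) = 2.49
step 2: grad = 2.49-3 = -0.51; w = 2.49 - 0.5·(-0.51) = 2.745
step 3: grad = 2.745-3 = -0.255; w = 2.745 - 0.5·(-0.255) = 2.8725
step 4: grad = 2.8725-3 = -0.1275; w = 2.8725 - 0.5·(-0.1275) = 2.93625

2.93625


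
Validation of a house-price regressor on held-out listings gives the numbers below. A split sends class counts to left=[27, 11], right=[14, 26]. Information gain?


Parent = [41, 37], H_parent = 0.9981
H_left = 0.868 (n=38), H_right = 0.9341 (n=40)
H_children = (38/78)·0.868 + (40/78)·0.9341 = 0.9019
IG = 0.9981 - 0.9019 = 0.0962

0.0962


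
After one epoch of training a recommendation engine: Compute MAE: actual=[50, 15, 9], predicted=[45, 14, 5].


Absolute errors: |50-45|=5, |15-14|=1, |9-5|=4
Sum = 10
MAE = 10/3 = 10/3

10/3


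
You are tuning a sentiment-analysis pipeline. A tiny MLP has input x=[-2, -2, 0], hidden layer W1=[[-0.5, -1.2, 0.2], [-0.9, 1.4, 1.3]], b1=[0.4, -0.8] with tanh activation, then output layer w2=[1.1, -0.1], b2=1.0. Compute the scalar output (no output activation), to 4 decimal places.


z1[0] = (-0.5)·(-2) + (-1.2)·(-2) + (0.2)·(0) + 0.4 = 3.8
z1[1] = (-0.9)·(-2) + (1.4)·(-2) + (1.3)·(0) - 0.8 = -1.8
h = tanh(z1) = [0.999, -0.9468]
output = (1.1)·(0.999) + (-0.1)·(-0.9468) + 1.0 = 2.1936

2.1936


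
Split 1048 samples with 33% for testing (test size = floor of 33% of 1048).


Test = ⌊1048·33/100⌋ = 345
Train = 1048 - 345 = 703

Train: 703, Test: 345


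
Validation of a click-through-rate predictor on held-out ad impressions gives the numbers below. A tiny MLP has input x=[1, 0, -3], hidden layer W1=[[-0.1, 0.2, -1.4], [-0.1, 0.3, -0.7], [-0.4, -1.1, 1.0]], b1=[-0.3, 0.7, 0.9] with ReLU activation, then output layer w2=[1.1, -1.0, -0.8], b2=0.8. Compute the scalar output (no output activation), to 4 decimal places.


z1[0] = (-0.1)·(1) + (0.2)·(0) + (-1.4)·(-3) - 0.3 = 3.8
z1[1] = (-0.1)·(1) + (0.3)·(0) + (-0.7)·(-3) + 0.7 = 2.7
z1[2] = (-0.4)·(1) + (-1.1)·(0) + (1.0)·(-3) + 0.9 = -2.5
h = ReLU(z1) = [3.8, 2.7, 0.0]
output = (1.1)·(3.8) + (-1.0)·(2.7) + (-0.8)·(0.0) + 0.8 = 2.28

2.28


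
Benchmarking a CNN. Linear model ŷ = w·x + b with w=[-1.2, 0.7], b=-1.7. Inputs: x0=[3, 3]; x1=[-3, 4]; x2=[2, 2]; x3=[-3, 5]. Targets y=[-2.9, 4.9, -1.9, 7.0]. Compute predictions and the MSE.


ŷ0 = (-1.2)·(3) + (0.7)·(3) - 1.7 = -3.2
ŷ1 = (-1.2)·(-3) + (0.7)·(4) - 1.7 = 4.7
ŷ2 = (-1.2)·(2) + (0.7)·(2) - 1.7 = -2.7
ŷ3 = (-1.2)·(-3) + (0.7)·(5) - 1.7 = 5.4
errors² = [0.09, 0.04, 0.64, 2.56]
MSE = 3.3300/4 = 0.8325

0.8325


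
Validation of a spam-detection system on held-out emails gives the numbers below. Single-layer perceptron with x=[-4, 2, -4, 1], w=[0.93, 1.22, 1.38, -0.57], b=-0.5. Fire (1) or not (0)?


z = (-4)·(0.93) + (2)·(1.22) + (-4)·(1.38) + (1)·(-0.57) - 0.5
  = -7.87
step(z) = 0 (z<0)

0


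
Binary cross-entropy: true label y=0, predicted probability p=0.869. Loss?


BCE = -[y·ln(p) + (1-y)·ln(1-p)]
= -0 - 1·ln(1-0.869)
= -ln(0.131) = 2.0326

2.0326


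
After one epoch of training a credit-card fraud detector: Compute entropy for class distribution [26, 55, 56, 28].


Probabilities: [26/165, 55/165, 56/165, 28/165] ≈ [0.1576, 0.3333, 0.3394, 0.1697]
H = -((26/165)·log₂(26/165) + (55/165)·log₂(55/165) + (56/165)·log₂(56/165) + (28/165)·log₂(28/165))
  = 1.9118 bits

1.9118 bits


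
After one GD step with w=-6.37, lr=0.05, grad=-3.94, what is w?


w_new = w - α·∇
= -6.37 - 0.05·-3.94
= -6.37 + 0.197
= -6.173

-6.173


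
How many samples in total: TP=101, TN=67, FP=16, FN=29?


Total = TP + TN + FP + FN
= 101 + 67 + 16 + 29
= 213
(Predicted positive: 117, predicted negative: 96)

213


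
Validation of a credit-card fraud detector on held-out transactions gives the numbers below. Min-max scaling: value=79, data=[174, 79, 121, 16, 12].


min=12, max=174
(79-12)/(174-12) = 67/162 = 0.4136

0.4136


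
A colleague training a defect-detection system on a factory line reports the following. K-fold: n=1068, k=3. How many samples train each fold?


Fold size = 1068/3 = 356
Training per fold = 1068 - 356 = 712

712


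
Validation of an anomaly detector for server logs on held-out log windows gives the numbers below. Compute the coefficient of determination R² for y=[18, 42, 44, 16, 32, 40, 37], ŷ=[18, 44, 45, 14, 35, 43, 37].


ȳ = 32.7143
SS_res = Σ(y-ŷ)² = 27
SS_tot = Σ(y-ȳ)² = 781.43
R² = 1 - SS_res/SS_tot = 1 - 0.0346 = 0.9654

0.9654


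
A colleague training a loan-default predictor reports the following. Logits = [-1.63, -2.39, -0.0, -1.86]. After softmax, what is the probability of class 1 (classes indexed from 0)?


Exponentials: e^-1.63=0.1959, e^-2.39=0.0916, e^-0.0=1, e^-1.86=0.1557
Sum = 1.4432
Softmax = [0.1358, 0.0635, 0.6929, 0.1079]
p[1] = 0.0916/1.4432 = 0.0635

0.0635


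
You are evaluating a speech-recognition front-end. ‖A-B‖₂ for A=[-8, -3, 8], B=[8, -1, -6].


d = √((-8-8)² + (-3+ 1)² + (8+ 6)²)
  = √(256 + 4 + 196)
  = √456 = 21.3542

21.3542


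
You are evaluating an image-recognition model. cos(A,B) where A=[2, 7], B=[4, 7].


A·B = 2·4 + 7·7 = 57
‖A‖ = √53 = 7.2801, ‖B‖ = √65 = 8.0623
cos = 57/(√53·√65) = 57/√3445 = 0.9711

0.9711


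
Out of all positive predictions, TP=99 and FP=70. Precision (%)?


Precision = TP/(TP+FP)
= 99/(99+70)
= 99/169 = 58.58%

58.58%


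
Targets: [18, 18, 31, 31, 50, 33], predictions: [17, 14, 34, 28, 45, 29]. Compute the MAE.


Absolute errors: |18-17|=1, |18-14|=4, |31-34|=3, |31-28|=3, |50-45|=5, |33-29|=4
Sum = 20
MAE = 20/6 = 10/3

10/3


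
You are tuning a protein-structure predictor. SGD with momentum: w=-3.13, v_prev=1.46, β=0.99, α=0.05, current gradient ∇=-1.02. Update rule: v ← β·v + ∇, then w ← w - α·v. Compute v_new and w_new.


v_new = 0.99·1.46 - 1.02 = 1.4454 - 1.02 = 0.4254
w_new = -3.13 - 0.05·0.4254 = -3.13 - 0.02127 = -3.15127

v_new=0.4254, w_new=-3.15127


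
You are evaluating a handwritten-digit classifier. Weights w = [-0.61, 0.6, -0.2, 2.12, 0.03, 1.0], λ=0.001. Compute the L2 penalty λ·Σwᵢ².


‖w‖₂² = (-0.61)² + (0.6)² + (-0.2)² + (2.12)² + (0.03)² + (1.0)²
     = 0.3721 + 0.36 + 0.04 + 4.4944 + 0.0009 + 1
     = 6.2674
λ·‖w‖₂² = 0.001·6.2674 = 0.006267

0.006267


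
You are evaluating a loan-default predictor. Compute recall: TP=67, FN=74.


Recall = TP/(TP+FN)
= 67/(67+74)
= 67/141 = 47.52%

47.52%


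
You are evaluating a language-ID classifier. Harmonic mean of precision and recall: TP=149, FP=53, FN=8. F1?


Precision = 149/202 = 0.7376
Recall = 149/157 = 0.949
F1 = 2·P·R/(P+R) = 2·TP/(2·TP+FP+FN) = 298/(298+53+8) = 298/359 = 0.8301

0.8301


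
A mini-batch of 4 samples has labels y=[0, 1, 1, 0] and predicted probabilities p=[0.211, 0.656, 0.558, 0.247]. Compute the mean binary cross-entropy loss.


L[0] = -ln(1-0.211) = -ln(0.789) = 0.237
L[1] = -ln(0.656) = 0.4216
L[2] = -ln(0.558) = 0.5834
L[3] = -ln(1-0.247) = -ln(0.753) = 0.2837
mean = (0.237 + 0.4216 + 0.5834 + 0.2837)/4 = 0.3814

0.3814


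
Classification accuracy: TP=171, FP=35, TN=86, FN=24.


Accuracy = (TP+TN)/(TP+TN+FP+FN)
= (171+86)/(316)
= 257/316 = 81.33%

81.33%


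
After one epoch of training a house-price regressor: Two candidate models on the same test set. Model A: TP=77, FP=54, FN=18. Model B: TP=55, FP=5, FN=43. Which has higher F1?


Model A: P=77/131=0.5878, R=77/95=0.8105, F1=2PR/(P+R)=2TP/(2TP+FP+FN)=154/226=0.6814
Model B: P=55/60=0.9167, R=55/98=0.5612, F1=2PR/(P+R)=2TP/(2TP+FP+FN)=110/158=0.6962
0.6814 < 0.6962 → Model B

Model B


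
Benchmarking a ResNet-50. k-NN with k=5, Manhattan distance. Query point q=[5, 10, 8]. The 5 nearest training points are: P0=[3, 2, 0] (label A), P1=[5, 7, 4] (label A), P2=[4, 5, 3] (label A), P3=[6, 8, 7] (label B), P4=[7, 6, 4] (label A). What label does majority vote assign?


d(q,P0) = 18  (label A)
d(q,P1) = 7  (label A)
d(q,P2) = 11  (label A)
d(q,P3) = 4  (label B)
d(q,P4) = 10  (label A)
Votes: A=4, B=1
Majority → A

A


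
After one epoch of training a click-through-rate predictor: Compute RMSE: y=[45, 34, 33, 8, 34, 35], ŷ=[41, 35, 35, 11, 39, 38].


MSE = 64/6 = 10.6667
RMSE = √(64/6) = 3.266

3.266


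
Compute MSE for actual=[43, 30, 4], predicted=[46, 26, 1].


Squared errors: (43-46)²=9, (30-26)²=16, (4-1)²=9
Sum = 34
MSE = 34/3 = 34/3

34/3


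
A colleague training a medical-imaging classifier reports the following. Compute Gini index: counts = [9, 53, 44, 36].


Probabilities: [9/142, 53/142, 44/142, 36/142] ≈ [0.0634, 0.3732, 0.3099, 0.2535]
Σpᵢ² = (81 + 2809 + 1936 + 1296)/142² = 6122/20164
Gini = 1 - Σpᵢ² = 1 - 6122/20164 = 0.6964

0.6964


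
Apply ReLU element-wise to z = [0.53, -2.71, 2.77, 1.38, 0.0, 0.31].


ReLU(0.53) = max(0, 0.53) = 0.53
ReLU(-2.71) = max(0, -2.71) = 0.0
ReLU(2.77) = max(0, 2.77) = 2.77
ReLU(1.38) = max(0, 1.38) = 1.38
ReLU(0.0) = max(0, 0.0) = 0.0
ReLU(0.31) = max(0, 0.31) = 0.31
result = [0.53, 0.0, 2.77, 1.38, 0.0, 0.31]

[0.53, 0.0, 2.77, 1.38, 0.0, 0.31]


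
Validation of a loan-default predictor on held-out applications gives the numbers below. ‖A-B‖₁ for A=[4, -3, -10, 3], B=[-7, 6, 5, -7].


d = |4+ 7| + |-3-6| + |-10-5| + |3+ 7|
  = 11 + 9 + 15 + 10
  = 45

45


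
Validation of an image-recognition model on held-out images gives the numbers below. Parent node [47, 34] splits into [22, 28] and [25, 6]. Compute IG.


Parent = [47, 34], H_parent = 0.9813
H_left = 0.9896 (n=50), H_right = 0.7088 (n=31)
H_children = (50/81)·0.9896 + (31/81)·0.7088 = 0.8821
IG = 0.9813 - 0.8821 = 0.0992

0.0992


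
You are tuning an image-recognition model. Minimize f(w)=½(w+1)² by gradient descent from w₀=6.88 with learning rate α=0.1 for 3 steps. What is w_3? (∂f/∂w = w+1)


step 1: grad = 6.88+1 = 7.88; w = 6.88 - 0.1·(7.88) = 6.092
step 2: grad = 6.092+1 = 7.092; w = 6.092 - 0.1·(7.092) = 5.3828
step 3: grad = 5.3828+1 = 6.3828; w = 5.3828 - 0.1·(6.3828) = 4.74452

4.74452


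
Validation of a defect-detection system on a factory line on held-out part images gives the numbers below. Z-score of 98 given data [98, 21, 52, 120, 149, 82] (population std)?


μ = 87, σ = 42.1505
z = (98 - 87)/42.1505 = 0.261

0.261


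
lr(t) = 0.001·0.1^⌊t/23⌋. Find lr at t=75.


n_drops = ⌊75/23⌋ = 3
lr = 0.001·0.1^3 = 0.001·0.001 = 0.000001

0.000001


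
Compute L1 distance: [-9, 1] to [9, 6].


d = |-9-9| + |1-6|
  = 18 + 5
  = 23

23


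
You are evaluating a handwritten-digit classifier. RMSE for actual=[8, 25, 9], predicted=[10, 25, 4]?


MSE = 29/3 = 9.6667
RMSE = √(29/3) = 3.1091

3.1091


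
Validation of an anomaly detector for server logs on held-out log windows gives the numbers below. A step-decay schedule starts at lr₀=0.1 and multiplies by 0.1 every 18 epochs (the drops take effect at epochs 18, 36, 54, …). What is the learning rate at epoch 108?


n_drops = ⌊108/18⌋ = 6
lr = 0.1·0.1^6 = 0.1·0.000001 = 0.0000001

0.0000001


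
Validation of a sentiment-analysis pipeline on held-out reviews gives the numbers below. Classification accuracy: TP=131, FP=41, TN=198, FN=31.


Accuracy = (TP+TN)/(TP+TN+FP+FN)
= (131+198)/(401)
= 329/401 = 82.04%

82.04%


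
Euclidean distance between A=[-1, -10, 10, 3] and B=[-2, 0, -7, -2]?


d = √((-1+ 2)² + (-10-0)² + (10+ 7)² + (3+ 2)²)
  = √(1 + 100 + 289 + 25)
  = √415 = 20.3715

20.3715


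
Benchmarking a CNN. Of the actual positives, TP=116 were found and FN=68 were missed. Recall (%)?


Recall = TP/(TP+FN)
= 116/(116+68)
= 116/184 = 63.04%

63.04%


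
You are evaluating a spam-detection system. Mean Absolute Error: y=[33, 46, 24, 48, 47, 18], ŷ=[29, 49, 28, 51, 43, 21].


Absolute errors: |33-29|=4, |46-49|=3, |24-28|=4, |48-51|=3, |47-43|=4, |18-21|=3
Sum = 21
MAE = 21/6 = 7/2

7/2


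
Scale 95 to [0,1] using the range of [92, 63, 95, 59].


min=59, max=95
(95-59)/(95-59) = 36/36 = 1.0

1.0


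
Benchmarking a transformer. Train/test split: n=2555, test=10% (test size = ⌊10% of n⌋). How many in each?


Test = ⌊2555·10/100⌋ = 255
Train = 2555 - 255 = 2300

Train: 2300, Test: 255


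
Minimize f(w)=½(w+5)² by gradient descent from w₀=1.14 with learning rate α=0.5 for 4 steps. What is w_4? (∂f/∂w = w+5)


step 1: grad = 1.14+5 = 6.14; w = 1.14 - 0.5·(6.14) = -1.93
step 2: grad = -1.93+5 = 3.07; w = -1.93 - 0.5·(3.07) = -3.465
step 3: grad = -3.465+5 = 1.535; w = -3.465 - 0.5·(1.535) = -4.2325
step 4: grad = -4.2325+5 = 0.7675; w = -4.2325 - 0.5·(0.7675) = -4.61625

-4.61625


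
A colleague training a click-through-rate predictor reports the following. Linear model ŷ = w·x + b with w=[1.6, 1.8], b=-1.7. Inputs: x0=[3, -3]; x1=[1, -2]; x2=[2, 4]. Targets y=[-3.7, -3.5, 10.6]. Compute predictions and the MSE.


ŷ0 = (1.6)·(3) + (1.8)·(-3) - 1.7 = -2.3
ŷ1 = (1.6)·(1) + (1.8)·(-2) - 1.7 = -3.7
ŷ2 = (1.6)·(2) + (1.8)·(4) - 1.7 = 8.7
errors² = [1.96, 0.04, 3.61]
MSE = 5.6100/3 = 1.87

1.87


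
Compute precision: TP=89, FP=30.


Precision = TP/(TP+FP)
= 89/(89+30)
= 89/119 = 74.79%

74.79%


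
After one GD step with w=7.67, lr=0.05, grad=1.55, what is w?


w_new = w - α·∇
= 7.67 - 0.05·1.55
= 7.67 - 0.0775
= 7.5925

7.5925


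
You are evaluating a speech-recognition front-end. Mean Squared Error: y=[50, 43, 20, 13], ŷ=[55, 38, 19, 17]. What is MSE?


Squared errors: (50-55)²=25, (43-38)²=25, (20-19)²=1, (13-17)²=16
Sum = 67
MSE = 67/4 = 67/4

67/4


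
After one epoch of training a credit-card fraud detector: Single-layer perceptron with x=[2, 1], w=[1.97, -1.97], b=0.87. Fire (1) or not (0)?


z = (2)·(1.97) + (1)·(-1.97) + 0.87
  = 2.84
step(z) = 1 (z≥0)

1


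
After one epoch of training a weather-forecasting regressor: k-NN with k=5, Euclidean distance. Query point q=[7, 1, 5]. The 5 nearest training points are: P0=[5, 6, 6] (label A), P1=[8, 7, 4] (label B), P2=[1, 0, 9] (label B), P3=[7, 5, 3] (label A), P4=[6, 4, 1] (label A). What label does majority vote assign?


d(q,P0) = 5.4772  (label A)
d(q,P1) = 6.1644  (label B)
d(q,P2) = 7.2801  (label B)
d(q,P3) = 4.4721  (label A)
d(q,P4) = 5.099  (label A)
Votes: A=3, B=2
Majority → A

A


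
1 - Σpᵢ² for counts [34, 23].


Probabilities: [34/57, 23/57] ≈ [0.5965, 0.4035]
Σpᵢ² = (1156 + 529)/57² = 1685/3249
Gini = 1 - Σpᵢ² = 1 - 1685/3249 = 0.4814

0.4814


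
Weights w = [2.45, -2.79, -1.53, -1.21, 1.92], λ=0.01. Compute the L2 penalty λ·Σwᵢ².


‖w‖₂² = (2.45)² + (-2.79)² + (-1.53)² + (-1.21)² + (1.92)²
     = 6.0025 + 7.7841 + 2.3409 + 1.4641 + 3.6864
     = 21.278
λ·‖w‖₂² = 0.01·21.278 = 0.21278

0.21278


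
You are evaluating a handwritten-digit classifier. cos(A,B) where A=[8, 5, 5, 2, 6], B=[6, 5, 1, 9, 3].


A·B = 8·6 + 5·5 + 5·1 + 2·9 + 6·3 = 114
‖A‖ = √154 = 12.4097, ‖B‖ = √152 = 12.3288
cos = 114/(√154·√152) = 114/√23408 = 0.7451

0.7451


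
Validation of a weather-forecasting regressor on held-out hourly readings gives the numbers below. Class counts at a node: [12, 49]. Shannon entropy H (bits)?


Probabilities: [12/61, 49/61] ≈ [0.1967, 0.8033]
H = -((12/61)·log₂(12/61) + (49/61)·log₂(49/61))
  = 0.7153 bits

0.7153 bits


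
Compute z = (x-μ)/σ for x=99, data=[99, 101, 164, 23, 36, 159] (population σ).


μ = 97, σ = 54.0833
z = (99 - 97)/54.0833 = 0.037

0.037


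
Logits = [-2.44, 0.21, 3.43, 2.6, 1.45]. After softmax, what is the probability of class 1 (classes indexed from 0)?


Exponentials: e^-2.44=0.0872, e^0.21=1.2337, e^3.43=30.8766, e^2.6=13.4637, e^1.45=4.2631
Sum = 49.9243
Softmax = [0.0017, 0.0247, 0.6185, 0.2697, 0.0854]
p[1] = 1.2337/49.9243 = 0.0247

0.0247


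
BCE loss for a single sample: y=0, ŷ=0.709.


BCE = -[y·ln(p) + (1-y)·ln(1-p)]
= -0 - 1·ln(1-0.709)
= -ln(0.291) = 1.2344

1.2344


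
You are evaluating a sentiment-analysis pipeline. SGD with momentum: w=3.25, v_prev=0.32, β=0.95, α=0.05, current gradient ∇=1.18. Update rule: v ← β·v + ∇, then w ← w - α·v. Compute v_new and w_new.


v_new = 0.95·0.32 + 1.18 = 0.304 + 1.18 = 1.484
w_new = 3.25 - 0.05·1.484 = 3.25 - 0.0742 = 3.1758

v_new=1.484, w_new=3.1758


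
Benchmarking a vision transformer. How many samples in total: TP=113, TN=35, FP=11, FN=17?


Total = TP + TN + FP + FN
= 113 + 35 + 11 + 17
= 176
(Predicted positive: 124, predicted negative: 52)

176


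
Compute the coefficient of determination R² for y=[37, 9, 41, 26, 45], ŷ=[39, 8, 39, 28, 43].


ȳ = 31.6
SS_res = Σ(y-ŷ)² = 17
SS_tot = Σ(y-ȳ)² = 839.2
R² = 1 - SS_res/SS_tot = 1 - 0.0203 = 0.9797

0.9797


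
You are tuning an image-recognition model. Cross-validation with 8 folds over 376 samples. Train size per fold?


Fold size = 376/8 = 47
Training per fold = 376 - 47 = 329

329


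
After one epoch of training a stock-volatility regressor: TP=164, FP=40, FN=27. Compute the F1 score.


Precision = 164/204 = 0.8039
Recall = 164/191 = 0.8586
F1 = 2·P·R/(P+R) = 2·TP/(2·TP+FP+FN) = 328/(328+40+27) = 328/395 = 0.8304

0.8304


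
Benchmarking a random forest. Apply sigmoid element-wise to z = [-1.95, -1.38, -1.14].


σ(-1.95) = 1/(1+e^1.95) = 0.1246
σ(-1.38) = 1/(1+e^1.38) = 0.201
σ(-1.14) = 1/(1+e^1.14) = 0.2423
result = [0.1246, 0.201, 0.2423]

[0.1246, 0.201, 0.2423]


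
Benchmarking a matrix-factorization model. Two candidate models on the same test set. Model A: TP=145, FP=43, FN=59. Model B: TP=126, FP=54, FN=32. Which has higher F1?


Model A: P=145/188=0.7713, R=145/204=0.7108, F1=2PR/(P+R)=2TP/(2TP+FP+FN)=290/392=0.7398
Model B: P=126/180=0.7, R=126/158=0.7975, F1=2PR/(P+R)=2TP/(2TP+FP+FN)=252/338=0.7456
0.7398 < 0.7456 → Model B

Model B
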